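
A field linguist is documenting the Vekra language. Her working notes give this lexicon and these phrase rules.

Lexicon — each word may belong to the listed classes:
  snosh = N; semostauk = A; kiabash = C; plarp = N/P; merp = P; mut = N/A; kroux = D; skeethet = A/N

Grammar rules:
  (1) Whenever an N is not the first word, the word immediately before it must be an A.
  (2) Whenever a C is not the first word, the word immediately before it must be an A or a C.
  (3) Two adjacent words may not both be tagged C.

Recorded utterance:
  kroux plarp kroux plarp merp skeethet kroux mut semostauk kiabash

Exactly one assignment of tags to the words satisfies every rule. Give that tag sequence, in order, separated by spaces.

Candidates per position — 1:kroux {D}; 2:plarp {N,P}; 3:kroux {D}; 4:plarp {N,P}; 5:merp {P}; 6:skeethet {A,N}; 7:kroux {D}; 8:mut {N,A}; 9:semostauk {A}; 10:kiabash {C}.
At position 2, choosing N makes rule 1 impossible to satisfy; hence P.
At position 4, choosing N makes rule 1 impossible to satisfy; hence P.
At position 6, choosing N makes rule 1 impossible to satisfy; hence A.
At position 8, choosing N makes rule 1 impossible to satisfy; hence A.
That leaves exactly one tagging: D P D P P A D A A C.
Check: rule 1 satisfied; rule 2 satisfied; rule 3 satisfied.

D P D P P A D A A C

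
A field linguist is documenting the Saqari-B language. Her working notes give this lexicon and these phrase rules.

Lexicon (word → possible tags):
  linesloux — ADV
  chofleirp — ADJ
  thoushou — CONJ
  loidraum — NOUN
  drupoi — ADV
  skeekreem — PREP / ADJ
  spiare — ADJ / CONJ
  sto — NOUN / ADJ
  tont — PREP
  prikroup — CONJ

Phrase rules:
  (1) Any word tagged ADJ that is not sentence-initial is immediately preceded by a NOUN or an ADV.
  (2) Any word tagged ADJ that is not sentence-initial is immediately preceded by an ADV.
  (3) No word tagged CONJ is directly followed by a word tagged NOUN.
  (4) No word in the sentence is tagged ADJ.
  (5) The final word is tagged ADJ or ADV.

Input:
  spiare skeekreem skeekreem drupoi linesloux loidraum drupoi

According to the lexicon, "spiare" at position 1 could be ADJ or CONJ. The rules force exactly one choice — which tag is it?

CONJ

Candidates per position — 1:spiare {ADJ,CONJ}; 2:skeekreem {PREP,ADJ}; 3:skeekreem {PREP,ADJ}; 4:drupoi {ADV}; 5:linesloux {ADV}; 6:loidraum {NOUN}; 7:drupoi {ADV}.
Word 1 cannot be ADJ — rule 4 would then fail for every completion. It is CONJ.
Word 2 cannot be ADJ — rule 1 would then fail for every completion. It is PREP.
Word 3 cannot be ADJ — rule 1 would then fail for every completion. It is PREP.
So the tagging must be: CONJ PREP PREP ADV ADV NOUN ADV.
Verifying each rule — rule 1 satisfied; rule 2 satisfied; rule 3 satisfied; rule 4 satisfied; rule 5 satisfied.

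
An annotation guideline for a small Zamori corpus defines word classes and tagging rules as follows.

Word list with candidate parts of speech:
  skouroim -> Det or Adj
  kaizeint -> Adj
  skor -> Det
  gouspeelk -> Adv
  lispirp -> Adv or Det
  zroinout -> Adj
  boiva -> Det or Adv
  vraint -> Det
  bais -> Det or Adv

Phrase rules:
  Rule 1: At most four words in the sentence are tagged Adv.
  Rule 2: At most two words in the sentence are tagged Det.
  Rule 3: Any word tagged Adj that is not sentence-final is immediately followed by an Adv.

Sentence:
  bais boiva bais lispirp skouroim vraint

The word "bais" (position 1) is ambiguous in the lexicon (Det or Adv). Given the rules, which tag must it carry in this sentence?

Candidates per position — 1:bais {Det,Adv}; 2:boiva {Det,Adv}; 3:bais {Det,Adv}; 4:lispirp {Adv,Det}; 5:skouroim {Det,Adj}; 6:vraint {Det}.
If word 5 were Adj, no tagging could satisfy rule 3; so word 5 is Det.
If word 1 were Det, no tagging could satisfy rule 2; so word 1 is Adv.
If word 2 were Det, no tagging could satisfy rule 2; so word 2 is Adv.
If word 3 were Det, no tagging could satisfy rule 2; so word 3 is Adv.
If word 4 were Det, no tagging could satisfy rule 2; so word 4 is Adv.
So the tagging must be: Adv Adv Adv Adv Det Det.
Checking: rule 1 holds; rule 2 holds; rule 3 holds.

Adv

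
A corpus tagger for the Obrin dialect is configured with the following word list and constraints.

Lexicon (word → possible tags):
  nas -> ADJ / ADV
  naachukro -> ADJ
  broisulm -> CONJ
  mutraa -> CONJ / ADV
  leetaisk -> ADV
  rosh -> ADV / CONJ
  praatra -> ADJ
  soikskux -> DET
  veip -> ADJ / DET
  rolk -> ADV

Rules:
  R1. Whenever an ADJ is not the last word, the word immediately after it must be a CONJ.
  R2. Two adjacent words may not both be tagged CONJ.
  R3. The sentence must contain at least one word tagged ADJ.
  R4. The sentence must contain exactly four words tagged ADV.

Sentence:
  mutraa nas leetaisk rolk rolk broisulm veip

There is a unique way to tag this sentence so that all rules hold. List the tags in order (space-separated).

Candidates per position — 1:mutraa {CONJ,ADV}; 2:nas {ADJ,ADV}; 3:leetaisk {ADV}; 4:rolk {ADV}; 5:rolk {ADV}; 6:broisulm {CONJ}; 7:veip {ADJ,DET}.
If word 2 were ADJ, no tagging could satisfy rule 1; so word 2 is ADV.
If word 7 were DET, no tagging could satisfy rule 3; so word 7 is ADJ.
If word 1 were ADV, no tagging could satisfy rule 4; so word 1 is CONJ.
The unique satisfying tagging is: CONJ ADV ADV ADV ADV CONJ ADJ.
Checking: rule 1 holds; rule 2 holds; rule 3 holds; rule 4 holds.

CONJ ADV ADV ADV ADV CONJ ADJ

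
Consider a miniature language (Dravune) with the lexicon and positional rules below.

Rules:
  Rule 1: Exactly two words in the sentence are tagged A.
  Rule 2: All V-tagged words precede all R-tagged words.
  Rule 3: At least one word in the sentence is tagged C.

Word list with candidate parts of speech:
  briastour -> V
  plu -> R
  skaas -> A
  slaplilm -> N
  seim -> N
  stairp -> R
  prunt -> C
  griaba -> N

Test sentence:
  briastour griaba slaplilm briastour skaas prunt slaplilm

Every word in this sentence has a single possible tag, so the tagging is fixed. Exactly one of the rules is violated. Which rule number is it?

Fixed tagging: V N N V A C N.
Checking each rule: R1 fail, R2 pass, R3 pass.
Only rule 1 fails.

1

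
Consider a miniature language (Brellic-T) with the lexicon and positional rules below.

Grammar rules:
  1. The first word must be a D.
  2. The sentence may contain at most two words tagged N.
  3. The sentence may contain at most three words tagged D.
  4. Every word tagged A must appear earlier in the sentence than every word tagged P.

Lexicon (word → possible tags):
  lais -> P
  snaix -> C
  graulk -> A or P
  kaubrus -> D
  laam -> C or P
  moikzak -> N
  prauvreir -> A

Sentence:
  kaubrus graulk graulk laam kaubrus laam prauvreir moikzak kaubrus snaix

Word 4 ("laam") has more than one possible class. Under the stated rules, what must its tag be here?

Candidates per position — 1:kaubrus {D}; 2:graulk {A,P}; 3:graulk {A,P}; 4:laam {C,P}; 5:kaubrus {D}; 6:laam {C,P}; 7:prauvreir {A}; 8:moikzak {N}; 9:kaubrus {D}; 10:snaix {C}.
Position 2: tagging it P would leave rule 4 unsatisfiable, so it must be A.
Position 3: tagging it P would leave rule 4 unsatisfiable, so it must be A.
Position 4: tagging it P would leave rule 4 unsatisfiable, so it must be C.
Position 6: tagging it P would leave rule 4 unsatisfiable, so it must be C.
The unique satisfying tagging is: D A A C D C A N D C.
Check: rule 1 ✓; rule 2 ✓; rule 3 ✓; rule 4 ✓.

C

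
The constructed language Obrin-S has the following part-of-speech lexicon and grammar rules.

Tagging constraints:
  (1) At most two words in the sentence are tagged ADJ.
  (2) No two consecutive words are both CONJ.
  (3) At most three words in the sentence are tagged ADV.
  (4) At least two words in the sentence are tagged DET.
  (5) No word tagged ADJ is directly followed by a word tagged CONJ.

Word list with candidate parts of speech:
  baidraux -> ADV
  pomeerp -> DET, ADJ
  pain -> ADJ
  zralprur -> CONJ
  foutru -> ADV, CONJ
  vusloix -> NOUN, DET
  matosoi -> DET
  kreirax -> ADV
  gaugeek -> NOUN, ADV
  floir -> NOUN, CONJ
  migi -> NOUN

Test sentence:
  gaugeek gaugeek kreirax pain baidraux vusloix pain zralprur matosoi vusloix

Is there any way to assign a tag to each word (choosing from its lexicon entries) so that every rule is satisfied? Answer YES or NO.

Candidates per position — 1:gaugeek {NOUN,ADV}; 2:gaugeek {NOUN,ADV}; 3:kreirax {ADV}; 4:pain {ADJ}; 5:baidraux {ADV}; 6:vusloix {NOUN,DET}; 7:pain {ADJ}; 8:zralprur {CONJ}; 9:matosoi {DET}; 10:vusloix {NOUN,DET}.
Rule 5 cannot be satisfied by any choice of tags from the lexicon.
So there is no consistent tagging.

NO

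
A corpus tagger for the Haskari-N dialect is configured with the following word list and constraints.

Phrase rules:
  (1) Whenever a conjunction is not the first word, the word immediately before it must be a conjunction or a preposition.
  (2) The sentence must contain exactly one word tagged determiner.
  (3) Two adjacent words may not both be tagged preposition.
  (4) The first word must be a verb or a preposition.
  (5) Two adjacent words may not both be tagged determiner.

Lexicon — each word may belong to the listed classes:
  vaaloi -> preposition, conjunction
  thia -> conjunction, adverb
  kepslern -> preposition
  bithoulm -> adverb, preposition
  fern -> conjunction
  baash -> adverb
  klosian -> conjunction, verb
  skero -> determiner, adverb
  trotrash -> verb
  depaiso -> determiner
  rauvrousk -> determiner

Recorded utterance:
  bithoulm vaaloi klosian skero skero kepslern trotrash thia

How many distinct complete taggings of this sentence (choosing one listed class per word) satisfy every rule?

4

Candidates per position — 1:bithoulm {adverb,preposition}; 2:vaaloi {preposition,conjunction}; 3:klosian {conjunction,verb}; 4:skero {determiner,adverb}; 5:skero {determiner,adverb}; 6:kepslern {preposition}; 7:trotrash {verb}; 8:thia {conjunction,adverb}.
There are 64 candidate sequences in total.
The sequences that satisfy every rule: preposition conjunction conjunction determiner adverb preposition verb adverb; preposition conjunction conjunction adverb determiner preposition verb adverb; preposition conjunction verb determiner adverb preposition verb adverb; preposition conjunction verb adverb determiner preposition verb adverb.
Count = 4.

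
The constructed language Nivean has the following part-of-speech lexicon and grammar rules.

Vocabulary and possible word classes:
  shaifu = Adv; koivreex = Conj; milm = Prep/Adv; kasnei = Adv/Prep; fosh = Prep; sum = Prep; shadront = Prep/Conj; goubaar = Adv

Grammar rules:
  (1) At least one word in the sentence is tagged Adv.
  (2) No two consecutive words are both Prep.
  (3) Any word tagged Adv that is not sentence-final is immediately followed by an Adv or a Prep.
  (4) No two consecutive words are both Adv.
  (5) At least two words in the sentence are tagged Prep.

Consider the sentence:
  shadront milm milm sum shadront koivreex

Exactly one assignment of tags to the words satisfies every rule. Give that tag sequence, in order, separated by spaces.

Candidates per position — 1:shadront {Prep,Conj}; 2:milm {Prep,Adv}; 3:milm {Prep,Adv}; 4:sum {Prep}; 5:shadront {Prep,Conj}; 6:koivreex {Conj}.
At position 3, choosing Prep makes rule 2 impossible to satisfy; hence Adv.
At position 5, choosing Prep makes rule 2 impossible to satisfy; hence Conj.
At position 2, choosing Adv makes rule 4 impossible to satisfy; hence Prep.
At position 1, choosing Prep makes rule 2 impossible to satisfy; hence Conj.
The unique satisfying tagging is: Conj Prep Adv Prep Conj Conj.
Verifying each rule — rule 1 ✓; rule 2 ✓; rule 3 ✓; rule 4 ✓; rule 5 ✓.

Conj Prep Adv Prep Conj Conj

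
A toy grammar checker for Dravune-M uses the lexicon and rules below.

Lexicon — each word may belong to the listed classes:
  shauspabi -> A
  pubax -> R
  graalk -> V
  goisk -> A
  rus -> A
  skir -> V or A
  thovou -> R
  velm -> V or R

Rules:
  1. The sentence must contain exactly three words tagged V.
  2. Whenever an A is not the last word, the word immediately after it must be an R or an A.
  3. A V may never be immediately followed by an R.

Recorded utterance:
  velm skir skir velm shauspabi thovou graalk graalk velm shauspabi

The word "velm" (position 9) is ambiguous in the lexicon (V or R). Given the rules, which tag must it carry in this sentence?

V

Candidates per position — 1:velm {V,R}; 2:skir {V,A}; 3:skir {V,A}; 4:velm {V,R}; 5:shauspabi {A}; 6:thovou {R}; 7:graalk {V}; 8:graalk {V}; 9:velm {V,R}; 10:shauspabi {A}.
Position 9: R is ruled out by rule 3; that leaves V.
Position 1: V is ruled out by rule 1; that leaves R.
Position 2: V is ruled out by rule 1; that leaves A.
Position 3: V is ruled out by rule 1; that leaves A.
Position 4: V is ruled out by rule 1; that leaves R.
That leaves exactly one tagging: R A A R A R V V V A.
Checking: rule 1 holds; rule 2 holds; rule 3 holds.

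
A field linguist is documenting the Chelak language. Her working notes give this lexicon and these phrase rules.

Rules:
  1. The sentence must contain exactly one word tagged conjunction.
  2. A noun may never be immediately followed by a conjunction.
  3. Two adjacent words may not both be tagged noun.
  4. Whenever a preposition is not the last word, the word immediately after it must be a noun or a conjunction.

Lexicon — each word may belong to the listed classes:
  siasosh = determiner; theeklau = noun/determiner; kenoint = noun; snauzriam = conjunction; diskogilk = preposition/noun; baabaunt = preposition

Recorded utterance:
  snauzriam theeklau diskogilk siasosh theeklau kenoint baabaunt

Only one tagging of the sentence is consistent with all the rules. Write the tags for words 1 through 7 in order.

conjunction determiner noun determiner determiner noun preposition

Candidates per position — 1:snauzriam {conjunction}; 2:theeklau {noun,determiner}; 3:diskogilk {preposition,noun}; 4:siasosh {determiner}; 5:theeklau {noun,determiner}; 6:kenoint {noun}; 7:baabaunt {preposition}.
At position 3, choosing preposition makes rule 4 impossible to satisfy; hence noun.
At position 5, choosing noun makes rule 3 impossible to satisfy; hence determiner.
At position 2, choosing noun makes rule 3 impossible to satisfy; hence determiner.
The only consistent sequence is: conjunction determiner noun determiner determiner noun preposition.
Checking: rule 1 ✓; rule 2 ✓; rule 3 ✓; rule 4 ✓.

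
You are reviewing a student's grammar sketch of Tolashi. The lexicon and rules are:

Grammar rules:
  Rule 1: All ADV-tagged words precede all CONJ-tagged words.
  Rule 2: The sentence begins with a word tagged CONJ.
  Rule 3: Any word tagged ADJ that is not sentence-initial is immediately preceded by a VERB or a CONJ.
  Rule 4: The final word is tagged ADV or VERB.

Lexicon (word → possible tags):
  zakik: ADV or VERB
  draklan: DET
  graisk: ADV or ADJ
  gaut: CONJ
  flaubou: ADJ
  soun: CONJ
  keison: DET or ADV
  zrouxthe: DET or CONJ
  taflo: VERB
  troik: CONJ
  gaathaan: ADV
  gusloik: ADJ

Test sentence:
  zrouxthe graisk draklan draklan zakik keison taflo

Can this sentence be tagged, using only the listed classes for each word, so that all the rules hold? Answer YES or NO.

YES

Candidates per position — 1:zrouxthe {DET,CONJ}; 2:graisk {ADV,ADJ}; 3:draklan {DET}; 4:draklan {DET}; 5:zakik {ADV,VERB}; 6:keison {DET,ADV}; 7:taflo {VERB}.
One satisfying assignment: CONJ ADJ DET DET VERB DET VERB.
Checking: rule 1 ok; rule 2 ok; rule 3 ok; rule 4 ok.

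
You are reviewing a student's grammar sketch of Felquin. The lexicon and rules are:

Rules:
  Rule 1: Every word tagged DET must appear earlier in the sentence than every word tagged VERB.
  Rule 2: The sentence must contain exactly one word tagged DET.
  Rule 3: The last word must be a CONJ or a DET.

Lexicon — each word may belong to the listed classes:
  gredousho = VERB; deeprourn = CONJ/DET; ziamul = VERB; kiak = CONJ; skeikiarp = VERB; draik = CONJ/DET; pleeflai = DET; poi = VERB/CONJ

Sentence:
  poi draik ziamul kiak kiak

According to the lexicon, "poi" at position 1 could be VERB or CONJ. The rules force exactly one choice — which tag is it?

CONJ

Candidates per position — 1:poi {VERB,CONJ}; 2:draik {CONJ,DET}; 3:ziamul {VERB}; 4:kiak {CONJ}; 5:kiak {CONJ}.
At position 2, choosing CONJ makes rule 2 impossible to satisfy; hence DET.
At position 1, choosing VERB makes rule 1 impossible to satisfy; hence CONJ.
So the tagging must be: CONJ DET VERB CONJ CONJ.
Verifying each rule — rule 1 holds; rule 2 holds; rule 3 holds.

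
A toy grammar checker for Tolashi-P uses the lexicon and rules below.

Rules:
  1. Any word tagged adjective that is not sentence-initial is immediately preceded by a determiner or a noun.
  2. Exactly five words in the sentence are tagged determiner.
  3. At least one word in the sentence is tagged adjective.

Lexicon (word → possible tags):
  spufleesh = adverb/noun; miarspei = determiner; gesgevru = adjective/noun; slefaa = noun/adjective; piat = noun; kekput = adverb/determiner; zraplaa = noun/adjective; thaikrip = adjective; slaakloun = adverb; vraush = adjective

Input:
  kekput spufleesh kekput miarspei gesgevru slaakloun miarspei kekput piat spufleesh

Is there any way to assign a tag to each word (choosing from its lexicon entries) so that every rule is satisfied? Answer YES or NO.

Candidates per position — 1:kekput {adverb,determiner}; 2:spufleesh {adverb,noun}; 3:kekput {adverb,determiner}; 4:miarspei {determiner}; 5:gesgevru {adjective,noun}; 6:slaakloun {adverb}; 7:miarspei {determiner}; 8:kekput {adverb,determiner}; 9:piat {noun}; 10:spufleesh {adverb,noun}.
One satisfying assignment: determiner noun determiner determiner adjective adverb determiner determiner noun adverb.
Rule-by-rule: rule 1 ✓; rule 2 ✓; rule 3 ✓.

YES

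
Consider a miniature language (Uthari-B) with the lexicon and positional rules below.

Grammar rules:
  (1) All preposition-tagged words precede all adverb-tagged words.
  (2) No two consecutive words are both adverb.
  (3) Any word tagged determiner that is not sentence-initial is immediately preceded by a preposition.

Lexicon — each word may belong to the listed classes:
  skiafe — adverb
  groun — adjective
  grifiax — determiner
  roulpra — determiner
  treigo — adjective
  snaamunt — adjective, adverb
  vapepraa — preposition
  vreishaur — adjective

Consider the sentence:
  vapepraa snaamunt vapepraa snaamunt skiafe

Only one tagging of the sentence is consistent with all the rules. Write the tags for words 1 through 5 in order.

Candidates per position — 1:vapepraa {preposition}; 2:snaamunt {adjective,adverb}; 3:vapepraa {preposition}; 4:snaamunt {adjective,adverb}; 5:skiafe {adverb}.
Position 2: tagging it adverb would leave rule 1 unsatisfiable, so it must be adjective.
Position 4: tagging it adverb would leave rule 2 unsatisfiable, so it must be adjective.
So the tagging must be: preposition adjective preposition adjective adverb.
Checking: rule 1 holds; rule 2 holds; rule 3 holds.

preposition adjective preposition adjective adverb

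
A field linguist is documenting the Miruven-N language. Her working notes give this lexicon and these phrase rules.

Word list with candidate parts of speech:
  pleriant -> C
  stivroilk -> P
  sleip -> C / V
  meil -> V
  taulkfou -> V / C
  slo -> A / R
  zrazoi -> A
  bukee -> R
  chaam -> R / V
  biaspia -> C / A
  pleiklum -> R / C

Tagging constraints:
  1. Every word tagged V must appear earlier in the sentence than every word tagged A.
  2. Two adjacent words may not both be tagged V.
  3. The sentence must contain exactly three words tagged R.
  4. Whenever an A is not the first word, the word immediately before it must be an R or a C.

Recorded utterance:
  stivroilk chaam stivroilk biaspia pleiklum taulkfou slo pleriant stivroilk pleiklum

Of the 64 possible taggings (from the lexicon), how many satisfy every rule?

7

Candidates per position — 1:stivroilk {P}; 2:chaam {R,V}; 3:stivroilk {P}; 4:biaspia {C,A}; 5:pleiklum {R,C}; 6:taulkfou {V,C}; 7:slo {A,R}; 8:pleriant {C}; 9:stivroilk {P}; 10:pleiklum {R,C}.
There are 64 candidate sequences in total.
Checking each against the rules leaves 7 sequences.
Count = 7.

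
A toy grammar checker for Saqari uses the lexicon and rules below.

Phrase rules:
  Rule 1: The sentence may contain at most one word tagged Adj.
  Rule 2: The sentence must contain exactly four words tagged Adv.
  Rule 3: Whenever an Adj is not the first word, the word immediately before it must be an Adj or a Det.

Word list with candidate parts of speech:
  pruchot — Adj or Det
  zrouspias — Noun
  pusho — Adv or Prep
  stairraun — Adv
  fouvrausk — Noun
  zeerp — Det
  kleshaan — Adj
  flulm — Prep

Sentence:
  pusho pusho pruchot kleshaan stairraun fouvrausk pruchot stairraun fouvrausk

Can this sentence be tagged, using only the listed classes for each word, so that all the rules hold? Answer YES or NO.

YES

Candidates per position — 1:pusho {Adv,Prep}; 2:pusho {Adv,Prep}; 3:pruchot {Adj,Det}; 4:kleshaan {Adj}; 5:stairraun {Adv}; 6:fouvrausk {Noun}; 7:pruchot {Adj,Det}; 8:stairraun {Adv}; 9:fouvrausk {Noun}.
One satisfying assignment: Adv Adv Det Adj Adv Noun Det Adv Noun.
Checking: rule 1 ✓; rule 2 ✓; rule 3 ✓.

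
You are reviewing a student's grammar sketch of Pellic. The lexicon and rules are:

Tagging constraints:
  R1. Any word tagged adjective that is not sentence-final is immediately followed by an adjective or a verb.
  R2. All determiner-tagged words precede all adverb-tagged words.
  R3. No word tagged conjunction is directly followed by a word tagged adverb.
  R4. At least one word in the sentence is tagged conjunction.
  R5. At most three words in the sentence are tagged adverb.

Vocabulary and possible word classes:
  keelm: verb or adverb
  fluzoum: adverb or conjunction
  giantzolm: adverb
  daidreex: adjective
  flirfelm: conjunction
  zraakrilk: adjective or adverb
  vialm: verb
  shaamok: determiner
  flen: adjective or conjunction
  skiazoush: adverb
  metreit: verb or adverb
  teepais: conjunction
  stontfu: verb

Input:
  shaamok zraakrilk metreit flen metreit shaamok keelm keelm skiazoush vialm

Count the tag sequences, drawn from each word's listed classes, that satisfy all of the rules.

Candidates per position — 1:shaamok {determiner}; 2:zraakrilk {adjective,adverb}; 3:metreit {verb,adverb}; 4:flen {adjective,conjunction}; 5:metreit {verb,adverb}; 6:shaamok {determiner}; 7:keelm {verb,adverb}; 8:keelm {verb,adverb}; 9:skiazoush {adverb}; 10:vialm {verb}.
There are 64 candidate sequences in total.
The sequences that satisfy every rule: determiner adjective verb conjunction verb determiner verb verb adverb verb; determiner adjective verb conjunction verb determiner verb adverb adverb verb; determiner adjective verb conjunction verb determiner adverb verb adverb verb; determiner adjective verb conjunction verb determiner adverb adverb adverb verb.
Count = 4.

4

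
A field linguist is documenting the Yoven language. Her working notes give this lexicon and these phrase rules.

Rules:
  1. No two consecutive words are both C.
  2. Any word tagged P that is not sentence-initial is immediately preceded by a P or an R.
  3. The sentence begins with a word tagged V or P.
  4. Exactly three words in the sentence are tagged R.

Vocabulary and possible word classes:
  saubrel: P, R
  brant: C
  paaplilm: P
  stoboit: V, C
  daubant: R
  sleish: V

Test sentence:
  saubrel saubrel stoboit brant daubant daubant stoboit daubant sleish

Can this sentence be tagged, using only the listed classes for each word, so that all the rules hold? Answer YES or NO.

YES

Candidates per position — 1:saubrel {P,R}; 2:saubrel {P,R}; 3:stoboit {V,C}; 4:brant {C}; 5:daubant {R}; 6:daubant {R}; 7:stoboit {V,C}; 8:daubant {R}; 9:sleish {V}.
One satisfying assignment: P P V C R R V R V.
Check: rule 1 satisfied; rule 2 satisfied; rule 3 satisfied; rule 4 satisfied.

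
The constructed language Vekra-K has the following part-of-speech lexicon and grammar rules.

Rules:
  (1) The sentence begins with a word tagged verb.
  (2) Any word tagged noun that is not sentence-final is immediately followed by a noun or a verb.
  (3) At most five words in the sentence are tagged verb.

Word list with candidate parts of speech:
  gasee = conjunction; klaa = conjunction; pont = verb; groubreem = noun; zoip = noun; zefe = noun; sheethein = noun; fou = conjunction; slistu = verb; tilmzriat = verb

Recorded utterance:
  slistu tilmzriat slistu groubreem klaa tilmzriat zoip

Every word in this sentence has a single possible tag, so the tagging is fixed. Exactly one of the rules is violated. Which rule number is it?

Fixed tagging: verb verb verb noun conjunction verb noun.
Applying the rules: R1 ok, R2 fails, R3 ok.
Only rule 2 fails.

2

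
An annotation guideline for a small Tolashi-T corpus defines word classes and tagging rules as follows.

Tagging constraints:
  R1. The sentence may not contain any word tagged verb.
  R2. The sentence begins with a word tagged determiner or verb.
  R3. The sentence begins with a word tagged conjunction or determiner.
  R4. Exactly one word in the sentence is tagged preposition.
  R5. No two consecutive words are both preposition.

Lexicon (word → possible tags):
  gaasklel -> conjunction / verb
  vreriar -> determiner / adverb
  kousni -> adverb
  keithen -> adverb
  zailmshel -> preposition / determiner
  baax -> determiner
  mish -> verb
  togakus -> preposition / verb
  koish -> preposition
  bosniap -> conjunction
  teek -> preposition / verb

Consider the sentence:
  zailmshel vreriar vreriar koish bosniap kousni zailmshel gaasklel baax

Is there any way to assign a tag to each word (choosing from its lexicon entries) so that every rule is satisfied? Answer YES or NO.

Candidates per position — 1:zailmshel {preposition,determiner}; 2:vreriar {determiner,adverb}; 3:vreriar {determiner,adverb}; 4:koish {preposition}; 5:bosniap {conjunction}; 6:kousni {adverb}; 7:zailmshel {preposition,determiner}; 8:gaasklel {conjunction,verb}; 9:baax {determiner}.
One satisfying assignment: determiner determiner determiner preposition conjunction adverb determiner conjunction determiner.
Check: rule 1 ok; rule 2 ok; rule 3 ok; rule 4 ok; rule 5 ok.

YES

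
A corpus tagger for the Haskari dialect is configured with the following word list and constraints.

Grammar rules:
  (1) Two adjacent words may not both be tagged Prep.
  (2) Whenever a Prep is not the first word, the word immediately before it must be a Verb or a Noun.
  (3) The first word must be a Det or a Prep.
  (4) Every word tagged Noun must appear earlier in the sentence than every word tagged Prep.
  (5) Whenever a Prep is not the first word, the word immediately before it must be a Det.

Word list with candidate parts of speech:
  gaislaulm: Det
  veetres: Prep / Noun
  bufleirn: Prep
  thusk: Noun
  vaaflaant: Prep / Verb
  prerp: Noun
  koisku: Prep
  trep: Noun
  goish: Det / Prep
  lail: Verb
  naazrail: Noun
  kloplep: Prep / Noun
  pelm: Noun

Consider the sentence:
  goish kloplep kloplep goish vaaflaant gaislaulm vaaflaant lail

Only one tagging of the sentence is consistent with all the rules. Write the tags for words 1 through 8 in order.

Det Noun Noun Det Verb Det Verb Verb

Candidates per position — 1:goish {Det,Prep}; 2:kloplep {Prep,Noun}; 3:kloplep {Prep,Noun}; 4:goish {Det,Prep}; 5:vaaflaant {Prep,Verb}; 6:gaislaulm {Det}; 7:vaaflaant {Prep,Verb}; 8:lail {Verb}.
At position 2, choosing Prep makes rule 2 impossible to satisfy; hence Noun.
At position 3, choosing Prep makes rule 5 impossible to satisfy; hence Noun.
At position 4, choosing Prep makes rule 5 impossible to satisfy; hence Det.
At position 5, choosing Prep makes rule 2 impossible to satisfy; hence Verb.
At position 7, choosing Prep makes rule 2 impossible to satisfy; hence Verb.
At position 1, choosing Prep makes rule 4 impossible to satisfy; hence Det.
So the tagging must be: Det Noun Noun Det Verb Det Verb Verb.
Rule-by-rule: rule 1 ok; rule 2 ok; rule 3 ok; rule 4 ok; rule 5 ok.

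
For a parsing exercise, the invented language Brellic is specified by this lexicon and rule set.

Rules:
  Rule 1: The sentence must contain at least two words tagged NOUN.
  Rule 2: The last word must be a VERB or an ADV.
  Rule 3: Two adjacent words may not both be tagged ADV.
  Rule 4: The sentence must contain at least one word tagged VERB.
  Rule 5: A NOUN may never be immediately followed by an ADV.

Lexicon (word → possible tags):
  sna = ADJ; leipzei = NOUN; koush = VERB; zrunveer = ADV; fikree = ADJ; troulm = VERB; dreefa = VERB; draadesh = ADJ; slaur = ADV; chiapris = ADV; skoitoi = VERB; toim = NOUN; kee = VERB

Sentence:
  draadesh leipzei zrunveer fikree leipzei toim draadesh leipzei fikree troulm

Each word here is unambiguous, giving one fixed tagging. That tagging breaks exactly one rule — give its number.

5

Fixed tagging: ADJ NOUN ADV ADJ NOUN NOUN ADJ NOUN ADJ VERB.
Rule check: R1 ✓, R2 ✓, R3 ✓, R4 ✓, R5 ✗.
Only rule 5 fails.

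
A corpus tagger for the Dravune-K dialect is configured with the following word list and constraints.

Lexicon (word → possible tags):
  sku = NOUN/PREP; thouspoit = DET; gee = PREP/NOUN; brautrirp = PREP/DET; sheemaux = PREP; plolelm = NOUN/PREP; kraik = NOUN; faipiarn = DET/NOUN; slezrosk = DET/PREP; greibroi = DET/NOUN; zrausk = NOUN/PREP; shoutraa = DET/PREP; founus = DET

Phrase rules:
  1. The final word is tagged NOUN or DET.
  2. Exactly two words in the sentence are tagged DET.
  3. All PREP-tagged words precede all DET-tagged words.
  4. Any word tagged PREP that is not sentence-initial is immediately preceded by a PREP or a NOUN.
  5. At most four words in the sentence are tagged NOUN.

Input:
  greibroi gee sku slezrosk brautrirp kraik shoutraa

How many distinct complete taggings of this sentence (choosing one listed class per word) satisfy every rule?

Candidates per position — 1:greibroi {DET,NOUN}; 2:gee {PREP,NOUN}; 3:sku {NOUN,PREP}; 4:slezrosk {DET,PREP}; 5:brautrirp {PREP,DET}; 6:kraik {NOUN}; 7:shoutraa {DET,PREP}.
There are 64 candidate sequences in total.
The sequences that satisfy every rule: NOUN PREP NOUN PREP DET NOUN DET; NOUN PREP PREP PREP DET NOUN DET; NOUN NOUN NOUN PREP DET NOUN DET; NOUN NOUN PREP PREP DET NOUN DET.
Count = 4.

4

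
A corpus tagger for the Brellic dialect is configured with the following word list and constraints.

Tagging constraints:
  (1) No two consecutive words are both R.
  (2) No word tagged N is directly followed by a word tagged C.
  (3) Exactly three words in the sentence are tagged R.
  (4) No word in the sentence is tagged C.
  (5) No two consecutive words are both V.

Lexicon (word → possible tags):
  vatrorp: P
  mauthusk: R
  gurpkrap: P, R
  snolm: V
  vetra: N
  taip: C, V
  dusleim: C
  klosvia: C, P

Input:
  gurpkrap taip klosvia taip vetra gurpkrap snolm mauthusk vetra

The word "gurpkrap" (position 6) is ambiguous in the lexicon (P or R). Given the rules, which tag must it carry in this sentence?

R

Candidates per position — 1:gurpkrap {P,R}; 2:taip {C,V}; 3:klosvia {C,P}; 4:taip {C,V}; 5:vetra {N}; 6:gurpkrap {P,R}; 7:snolm {V}; 8:mauthusk {R}; 9:vetra {N}.
At position 1, choosing P makes rule 3 impossible to satisfy; hence R.
At position 2, choosing C makes rule 4 impossible to satisfy; hence V.
At position 3, choosing C makes rule 4 impossible to satisfy; hence P.
At position 4, choosing C makes rule 4 impossible to satisfy; hence V.
At position 6, choosing P makes rule 3 impossible to satisfy; hence R.
That leaves exactly one tagging: R V P V N R V R N.
Verifying each rule — rule 1 satisfied; rule 2 satisfied; rule 3 satisfied; rule 4 satisfied; rule 5 satisfied.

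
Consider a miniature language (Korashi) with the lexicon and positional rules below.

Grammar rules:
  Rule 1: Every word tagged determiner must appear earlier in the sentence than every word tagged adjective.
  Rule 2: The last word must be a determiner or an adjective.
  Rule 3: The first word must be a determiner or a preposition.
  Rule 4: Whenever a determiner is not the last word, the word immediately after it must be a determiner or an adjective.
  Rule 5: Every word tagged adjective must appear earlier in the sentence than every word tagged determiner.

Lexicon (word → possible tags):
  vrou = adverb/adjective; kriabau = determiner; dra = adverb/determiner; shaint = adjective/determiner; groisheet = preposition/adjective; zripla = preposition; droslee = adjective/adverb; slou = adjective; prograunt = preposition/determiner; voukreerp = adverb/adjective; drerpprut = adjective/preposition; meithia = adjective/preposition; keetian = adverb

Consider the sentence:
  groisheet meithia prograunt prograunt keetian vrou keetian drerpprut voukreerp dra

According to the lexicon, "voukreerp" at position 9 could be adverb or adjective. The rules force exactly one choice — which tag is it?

Candidates per position — 1:groisheet {preposition,adjective}; 2:meithia {adjective,preposition}; 3:prograunt {preposition,determiner}; 4:prograunt {preposition,determiner}; 5:keetian {adverb}; 6:vrou {adverb,adjective}; 7:keetian {adverb}; 8:drerpprut {adjective,preposition}; 9:voukreerp {adverb,adjective}; 10:dra {adverb,determiner}.
At position 1, choosing adjective makes rule 3 impossible to satisfy; hence preposition.
At position 3, choosing determiner makes rule 4 impossible to satisfy; hence preposition.
At position 4, choosing determiner makes rule 4 impossible to satisfy; hence preposition.
At position 10, choosing adverb makes rule 2 impossible to satisfy; hence determiner.
At position 2, choosing adjective makes rule 1 impossible to satisfy; hence preposition.
At position 6, choosing adjective makes rule 1 impossible to satisfy; hence adverb.
At position 8, choosing adjective makes rule 1 impossible to satisfy; hence preposition.
At position 9, choosing adjective makes rule 1 impossible to satisfy; hence adverb.
That leaves exactly one tagging: preposition preposition preposition preposition adverb adverb adverb preposition adverb determiner.
Check: rule 1 satisfied; rule 2 satisfied; rule 3 satisfied; rule 4 satisfied; rule 5 satisfied.

adverb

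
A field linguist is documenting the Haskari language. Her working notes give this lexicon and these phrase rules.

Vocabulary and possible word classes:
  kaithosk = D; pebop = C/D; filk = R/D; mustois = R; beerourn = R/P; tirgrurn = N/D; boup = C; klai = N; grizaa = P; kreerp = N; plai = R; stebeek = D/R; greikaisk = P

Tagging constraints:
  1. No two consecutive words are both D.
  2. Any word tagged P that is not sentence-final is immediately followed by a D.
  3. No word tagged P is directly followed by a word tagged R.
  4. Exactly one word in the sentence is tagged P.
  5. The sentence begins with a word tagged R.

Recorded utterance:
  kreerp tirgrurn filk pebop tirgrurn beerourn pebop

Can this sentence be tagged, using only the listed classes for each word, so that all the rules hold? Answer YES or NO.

NO

Candidates per position — 1:kreerp {N}; 2:tirgrurn {N,D}; 3:filk {R,D}; 4:pebop {C,D}; 5:tirgrurn {N,D}; 6:beerourn {R,P}; 7:pebop {C,D}.
Rule 5 cannot be satisfied by any choice of tags from the lexicon.
So there is no consistent tagging.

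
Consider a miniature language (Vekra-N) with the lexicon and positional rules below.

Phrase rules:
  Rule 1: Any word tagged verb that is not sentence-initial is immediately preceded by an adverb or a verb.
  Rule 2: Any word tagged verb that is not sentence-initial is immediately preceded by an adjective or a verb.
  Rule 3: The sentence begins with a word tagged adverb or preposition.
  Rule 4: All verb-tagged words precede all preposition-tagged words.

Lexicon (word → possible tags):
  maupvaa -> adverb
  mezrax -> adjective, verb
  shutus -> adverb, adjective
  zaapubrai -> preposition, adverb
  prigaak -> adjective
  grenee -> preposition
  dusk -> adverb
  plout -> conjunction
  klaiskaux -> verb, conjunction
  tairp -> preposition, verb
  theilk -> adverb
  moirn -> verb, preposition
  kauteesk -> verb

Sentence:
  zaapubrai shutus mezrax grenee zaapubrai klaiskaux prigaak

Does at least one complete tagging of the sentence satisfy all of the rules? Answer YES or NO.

Candidates per position — 1:zaapubrai {preposition,adverb}; 2:shutus {adverb,adjective}; 3:mezrax {adjective,verb}; 4:grenee {preposition}; 5:zaapubrai {preposition,adverb}; 6:klaiskaux {verb,conjunction}; 7:prigaak {adjective}.
One satisfying assignment: adverb adjective adjective preposition adverb conjunction adjective.
Verifying each rule — rule 1 ok; rule 2 ok; rule 3 ok; rule 4 ok.

YES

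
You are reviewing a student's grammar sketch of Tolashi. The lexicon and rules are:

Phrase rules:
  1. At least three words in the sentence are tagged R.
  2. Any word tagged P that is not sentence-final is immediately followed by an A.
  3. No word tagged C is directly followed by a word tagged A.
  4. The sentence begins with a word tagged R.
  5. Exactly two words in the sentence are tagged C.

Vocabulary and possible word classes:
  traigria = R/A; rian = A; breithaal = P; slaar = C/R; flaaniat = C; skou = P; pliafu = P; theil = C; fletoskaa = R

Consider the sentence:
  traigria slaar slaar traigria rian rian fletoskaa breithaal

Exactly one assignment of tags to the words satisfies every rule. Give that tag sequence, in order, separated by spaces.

R C C R A A R P

Candidates per position — 1:traigria {R,A}; 2:slaar {C,R}; 3:slaar {C,R}; 4:traigria {R,A}; 5:rian {A}; 6:rian {A}; 7:fletoskaa {R}; 8:breithaal {P}.
Position 1: tagging it A would leave rule 4 unsatisfiable, so it must be R.
Position 2: tagging it R would leave rule 5 unsatisfiable, so it must be C.
Position 3: tagging it R would leave rule 5 unsatisfiable, so it must be C.
Position 4: tagging it A would leave rule 1 unsatisfiable, so it must be R.
So the tagging must be: R C C R A A R P.
Check: rule 1 holds; rule 2 holds; rule 3 holds; rule 4 holds; rule 5 holds.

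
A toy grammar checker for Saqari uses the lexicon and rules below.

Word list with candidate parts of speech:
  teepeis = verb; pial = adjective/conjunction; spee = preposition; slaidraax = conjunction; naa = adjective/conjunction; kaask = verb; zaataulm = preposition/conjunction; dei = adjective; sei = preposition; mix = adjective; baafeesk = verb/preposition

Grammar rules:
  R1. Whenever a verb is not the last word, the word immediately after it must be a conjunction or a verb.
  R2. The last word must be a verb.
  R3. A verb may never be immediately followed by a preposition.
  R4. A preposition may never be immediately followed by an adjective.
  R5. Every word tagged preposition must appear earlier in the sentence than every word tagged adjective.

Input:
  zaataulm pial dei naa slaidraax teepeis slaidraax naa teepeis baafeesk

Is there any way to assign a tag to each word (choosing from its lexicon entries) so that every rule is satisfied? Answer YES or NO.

Candidates per position — 1:zaataulm {preposition,conjunction}; 2:pial {adjective,conjunction}; 3:dei {adjective}; 4:naa {adjective,conjunction}; 5:slaidraax {conjunction}; 6:teepeis {verb}; 7:slaidraax {conjunction}; 8:naa {adjective,conjunction}; 9:teepeis {verb}; 10:baafeesk {verb,preposition}.
One satisfying assignment: conjunction conjunction adjective adjective conjunction verb conjunction adjective verb verb.
Check: rule 1 ✓; rule 2 ✓; rule 3 ✓; rule 4 ✓; rule 5 ✓.

YES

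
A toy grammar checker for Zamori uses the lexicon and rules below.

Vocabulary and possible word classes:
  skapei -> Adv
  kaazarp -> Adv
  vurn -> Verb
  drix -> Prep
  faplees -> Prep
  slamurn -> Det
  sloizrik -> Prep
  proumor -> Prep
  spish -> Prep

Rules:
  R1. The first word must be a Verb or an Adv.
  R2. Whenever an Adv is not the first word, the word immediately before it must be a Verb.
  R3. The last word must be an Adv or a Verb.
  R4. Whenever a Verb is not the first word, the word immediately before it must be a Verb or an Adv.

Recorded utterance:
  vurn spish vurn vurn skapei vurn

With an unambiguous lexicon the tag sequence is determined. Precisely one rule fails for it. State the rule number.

Fixed tagging: Verb Prep Verb Verb Adv Verb.
Checking each rule: R1 pass, R2 pass, R3 pass, R4 fail.
Only rule 4 fails.

4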